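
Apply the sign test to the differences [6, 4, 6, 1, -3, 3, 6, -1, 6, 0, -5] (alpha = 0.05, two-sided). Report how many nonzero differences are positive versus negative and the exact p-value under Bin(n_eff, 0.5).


Step 1: Discard zero differences. Original n = 11; n_eff = number of nonzero differences = 10.
Nonzero differences (with sign): +6, +4, +6, +1, -3, +3, +6, -1, +6, -5
Step 2: Count signs: positive = 7, negative = 3.
Step 3: Under H0: P(positive) = 0.5, so the number of positives S ~ Bin(10, 0.5).
Step 4: Two-sided exact p-value = sum of Bin(10,0.5) probabilities at or below the observed probability = 0.343750.
Step 5: alpha = 0.05. fail to reject H0.

n_eff = 10, pos = 7, neg = 3, p = 0.343750, fail to reject H0.


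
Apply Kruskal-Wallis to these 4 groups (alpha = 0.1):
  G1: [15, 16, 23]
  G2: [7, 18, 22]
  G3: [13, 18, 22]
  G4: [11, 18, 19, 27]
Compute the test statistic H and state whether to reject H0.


Step 1: Combine all N = 13 observations and assign midranks.
sorted (value, group, rank): (7,G2,1), (11,G4,2), (13,G3,3), (15,G1,4), (16,G1,5), (18,G2,7), (18,G3,7), (18,G4,7), (19,G4,9), (22,G2,10.5), (22,G3,10.5), (23,G1,12), (27,G4,13)
Step 2: Sum ranks within each group.
R_1 = 21 (n_1 = 3)
R_2 = 18.5 (n_2 = 3)
R_3 = 20.5 (n_3 = 3)
R_4 = 31 (n_4 = 4)
Step 3: H = 12/(N(N+1)) * sum(R_i^2/n_i) - 3(N+1)
     = 12/(13*14) * (21^2/3 + 18.5^2/3 + 20.5^2/3 + 31^2/4) - 3*14
     = 0.065934 * 641.417 - 42
     = 0.291209.
Step 4: Ties present; correction factor C = 1 - 30/(13^3 - 13) = 0.986264. Corrected H = 0.291209 / 0.986264 = 0.295265.
Step 5: Under H0, H ~ chi^2(3); p-value = 0.960917.
Step 6: alpha = 0.1. fail to reject H0.

H = 0.2953, df = 3, p = 0.960917, fail to reject H0.


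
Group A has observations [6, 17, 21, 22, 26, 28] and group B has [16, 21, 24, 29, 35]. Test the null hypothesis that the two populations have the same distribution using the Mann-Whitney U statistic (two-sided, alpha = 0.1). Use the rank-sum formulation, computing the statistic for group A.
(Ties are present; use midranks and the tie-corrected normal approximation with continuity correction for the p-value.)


Step 1: Combine and sort all 11 observations; assign midranks.
sorted (value, group): (6,X), (16,Y), (17,X), (21,X), (21,Y), (22,X), (24,Y), (26,X), (28,X), (29,Y), (35,Y)
ranks: 6->1, 16->2, 17->3, 21->4.5, 21->4.5, 22->6, 24->7, 26->8, 28->9, 29->10, 35->11
Step 2: Rank sum for X: R1 = 1 + 3 + 4.5 + 6 + 8 + 9 = 31.5.
Step 3: U_X = R1 - n1(n1+1)/2 = 31.5 - 6*7/2 = 31.5 - 21 = 10.5.
       U_Y = n1*n2 - U_X = 30 - 10.5 = 19.5.
Step 4: Ties are present, so use the tie-corrected normal approximation (with continuity correction) for the p-value.
Step 5: p-value = 0.464192; compare to alpha = 0.1. fail to reject H0.

U_X = 10.5, p = 0.464192, fail to reject H0 at alpha = 0.1.


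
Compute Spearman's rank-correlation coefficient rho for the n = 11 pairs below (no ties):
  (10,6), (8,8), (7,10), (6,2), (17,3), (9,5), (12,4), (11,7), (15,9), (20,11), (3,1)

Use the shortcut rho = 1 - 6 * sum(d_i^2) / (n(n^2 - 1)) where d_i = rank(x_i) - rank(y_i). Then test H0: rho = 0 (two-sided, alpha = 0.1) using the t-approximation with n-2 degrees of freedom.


Step 1: Rank x and y separately (midranks; no ties here).
rank(x): 10->6, 8->4, 7->3, 6->2, 17->10, 9->5, 12->8, 11->7, 15->9, 20->11, 3->1
rank(y): 6->6, 8->8, 10->10, 2->2, 3->3, 5->5, 4->4, 7->7, 9->9, 11->11, 1->1
Step 2: d_i = R_x(i) - R_y(i); compute d_i^2.
  (6-6)^2=0, (4-8)^2=16, (3-10)^2=49, (2-2)^2=0, (10-3)^2=49, (5-5)^2=0, (8-4)^2=16, (7-7)^2=0, (9-9)^2=0, (11-11)^2=0, (1-1)^2=0
sum(d^2) = 130.
Step 3: rho = 1 - 6*130 / (11*(11^2 - 1)) = 1 - 780/1320 = 0.409091.
Step 4: Under H0, t = rho * sqrt((n-2)/(1-rho^2)) = 1.3450 ~ t(9).
Step 5: Two-sided p-value from the t-distribution with 9 df = 0.211545.
Step 6: alpha = 0.1. fail to reject H0.

rho = 0.4091, p = 0.211545, fail to reject H0 at alpha = 0.1.


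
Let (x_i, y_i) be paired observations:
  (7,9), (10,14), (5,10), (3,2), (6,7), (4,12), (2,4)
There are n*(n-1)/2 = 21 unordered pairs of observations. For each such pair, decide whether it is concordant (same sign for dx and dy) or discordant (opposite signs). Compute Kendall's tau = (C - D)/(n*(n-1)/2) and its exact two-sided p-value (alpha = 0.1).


Step 1: Enumerate the 21 unordered pairs (i,j) with i<j and classify each by sign(x_j-x_i) * sign(y_j-y_i).
  (1,2):dx=+3,dy=+5->C; (1,3):dx=-2,dy=+1->D; (1,4):dx=-4,dy=-7->C; (1,5):dx=-1,dy=-2->C
  (1,6):dx=-3,dy=+3->D; (1,7):dx=-5,dy=-5->C; (2,3):dx=-5,dy=-4->C; (2,4):dx=-7,dy=-12->C
  (2,5):dx=-4,dy=-7->C; (2,6):dx=-6,dy=-2->C; (2,7):dx=-8,dy=-10->C; (3,4):dx=-2,dy=-8->C
  (3,5):dx=+1,dy=-3->D; (3,6):dx=-1,dy=+2->D; (3,7):dx=-3,dy=-6->C; (4,5):dx=+3,dy=+5->C
  (4,6):dx=+1,dy=+10->C; (4,7):dx=-1,dy=+2->D; (5,6):dx=-2,dy=+5->D; (5,7):dx=-4,dy=-3->C
  (6,7):dx=-2,dy=-8->C
Step 2: C = 15, D = 6, total pairs = 21.
Step 3: tau = (C - D)/(n(n-1)/2) = (15 - 6)/21 = 0.428571.
Step 4: Exact two-sided p-value (enumerate n! = 5040 permutations of y under H0): p = 0.238889.
Step 5: alpha = 0.1. fail to reject H0.

tau_b = 0.4286 (C=15, D=6), p = 0.238889, fail to reject H0.


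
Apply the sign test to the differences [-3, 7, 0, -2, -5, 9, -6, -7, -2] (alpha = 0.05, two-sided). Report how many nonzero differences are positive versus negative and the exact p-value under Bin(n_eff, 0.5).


Step 1: Discard zero differences. Original n = 9; n_eff = number of nonzero differences = 8.
Nonzero differences (with sign): -3, +7, -2, -5, +9, -6, -7, -2
Step 2: Count signs: positive = 2, negative = 6.
Step 3: Under H0: P(positive) = 0.5, so the number of positives S ~ Bin(8, 0.5).
Step 4: Two-sided exact p-value = sum of Bin(8,0.5) probabilities at or below the observed probability = 0.289062.
Step 5: alpha = 0.05. fail to reject H0.

n_eff = 8, pos = 2, neg = 6, p = 0.289062, fail to reject H0.


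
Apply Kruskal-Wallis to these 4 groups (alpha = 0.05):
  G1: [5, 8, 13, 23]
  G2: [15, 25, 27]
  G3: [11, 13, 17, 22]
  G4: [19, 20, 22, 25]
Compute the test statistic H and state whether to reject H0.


Step 1: Combine all N = 15 observations and assign midranks.
sorted (value, group, rank): (5,G1,1), (8,G1,2), (11,G3,3), (13,G1,4.5), (13,G3,4.5), (15,G2,6), (17,G3,7), (19,G4,8), (20,G4,9), (22,G3,10.5), (22,G4,10.5), (23,G1,12), (25,G2,13.5), (25,G4,13.5), (27,G2,15)
Step 2: Sum ranks within each group.
R_1 = 19.5 (n_1 = 4)
R_2 = 34.5 (n_2 = 3)
R_3 = 25 (n_3 = 4)
R_4 = 41 (n_4 = 4)
Step 3: H = 12/(N(N+1)) * sum(R_i^2/n_i) - 3(N+1)
     = 12/(15*16) * (19.5^2/4 + 34.5^2/3 + 25^2/4 + 41^2/4) - 3*16
     = 0.050000 * 1068.31 - 48
     = 5.415625.
Step 4: Ties present; correction factor C = 1 - 18/(15^3 - 15) = 0.994643. Corrected H = 5.415625 / 0.994643 = 5.444794.
Step 5: Under H0, H ~ chi^2(3); p-value = 0.141978.
Step 6: alpha = 0.05. fail to reject H0.

H = 5.4448, df = 3, p = 0.141978, fail to reject H0.


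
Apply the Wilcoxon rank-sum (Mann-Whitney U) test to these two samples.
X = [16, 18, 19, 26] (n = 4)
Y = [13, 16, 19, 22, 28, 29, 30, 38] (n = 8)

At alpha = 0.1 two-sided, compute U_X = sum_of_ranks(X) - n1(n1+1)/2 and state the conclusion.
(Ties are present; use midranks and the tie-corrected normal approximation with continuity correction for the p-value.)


Step 1: Combine and sort all 12 observations; assign midranks.
sorted (value, group): (13,Y), (16,X), (16,Y), (18,X), (19,X), (19,Y), (22,Y), (26,X), (28,Y), (29,Y), (30,Y), (38,Y)
ranks: 13->1, 16->2.5, 16->2.5, 18->4, 19->5.5, 19->5.5, 22->7, 26->8, 28->9, 29->10, 30->11, 38->12
Step 2: Rank sum for X: R1 = 2.5 + 4 + 5.5 + 8 = 20.
Step 3: U_X = R1 - n1(n1+1)/2 = 20 - 4*5/2 = 20 - 10 = 10.
       U_Y = n1*n2 - U_X = 32 - 10 = 22.
Step 4: Ties are present, so use the tie-corrected normal approximation (with continuity correction) for the p-value.
Step 5: p-value = 0.348547; compare to alpha = 0.1. fail to reject H0.

U_X = 10, p = 0.348547, fail to reject H0 at alpha = 0.1.


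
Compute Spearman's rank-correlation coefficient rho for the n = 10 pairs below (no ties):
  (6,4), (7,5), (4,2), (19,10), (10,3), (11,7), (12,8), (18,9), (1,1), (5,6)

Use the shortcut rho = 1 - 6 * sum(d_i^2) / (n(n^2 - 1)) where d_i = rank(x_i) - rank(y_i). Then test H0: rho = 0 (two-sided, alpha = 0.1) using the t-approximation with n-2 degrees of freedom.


Step 1: Rank x and y separately (midranks; no ties here).
rank(x): 6->4, 7->5, 4->2, 19->10, 10->6, 11->7, 12->8, 18->9, 1->1, 5->3
rank(y): 4->4, 5->5, 2->2, 10->10, 3->3, 7->7, 8->8, 9->9, 1->1, 6->6
Step 2: d_i = R_x(i) - R_y(i); compute d_i^2.
  (4-4)^2=0, (5-5)^2=0, (2-2)^2=0, (10-10)^2=0, (6-3)^2=9, (7-7)^2=0, (8-8)^2=0, (9-9)^2=0, (1-1)^2=0, (3-6)^2=9
sum(d^2) = 18.
Step 3: rho = 1 - 6*18 / (10*(10^2 - 1)) = 1 - 108/990 = 0.890909.
Step 4: Under H0, t = rho * sqrt((n-2)/(1-rho^2)) = 5.5482 ~ t(8).
Step 5: Two-sided p-value from the t-distribution with 8 df = 0.000542.
Step 6: alpha = 0.1. reject H0.

rho = 0.8909, p = 0.000542, reject H0 at alpha = 0.1.


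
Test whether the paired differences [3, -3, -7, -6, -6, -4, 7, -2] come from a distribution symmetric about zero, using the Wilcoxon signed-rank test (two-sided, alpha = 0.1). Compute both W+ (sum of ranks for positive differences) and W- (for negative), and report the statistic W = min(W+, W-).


Step 1: Drop any zero differences (none here) and take |d_i|.
|d| = [3, 3, 7, 6, 6, 4, 7, 2]
Step 2: Midrank |d_i| (ties get averaged ranks).
ranks: |3|->2.5, |3|->2.5, |7|->7.5, |6|->5.5, |6|->5.5, |4|->4, |7|->7.5, |2|->1
Step 3: Attach original signs; sum ranks with positive sign and with negative sign.
W+ = 2.5 + 7.5 = 10
W- = 2.5 + 7.5 + 5.5 + 5.5 + 4 + 1 = 26
(Check: W+ + W- = 36 should equal n(n+1)/2 = 36.)
Step 4: Test statistic W = min(W+, W-) = 10.
Step 5: Ties in |d|, so use the tie-corrected normal approximation.
        E[W] = n(n+1)/4 = 8*9/4 = 18.
        Tie groups: |d|=3 (t=2), |d|=6 (t=2), |d|=7 (t=2); sum(t^3 - t) = 18.
        Var[W] = n(n+1)(2n+1)/24 - sum(t^3-t)/48 = 1224/24 - 18/48 = 50.625.
        z = (W - E[W]) / sqrt(Var[W]) = (10 - 18) / 7.1151 = -1.1244.
        Two-sided p = 2*Phi(z) = 0.260858.
Step 6: alpha = 0.1. fail to reject H0.

W+ = 10, W- = 26, W = min = 10, p = 0.260858, fail to reject H0.


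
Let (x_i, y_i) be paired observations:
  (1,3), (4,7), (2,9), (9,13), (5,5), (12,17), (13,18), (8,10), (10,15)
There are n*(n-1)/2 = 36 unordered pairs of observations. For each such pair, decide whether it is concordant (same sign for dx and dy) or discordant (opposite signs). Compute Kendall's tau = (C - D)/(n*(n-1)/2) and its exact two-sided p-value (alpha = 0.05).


Step 1: Enumerate the 36 unordered pairs (i,j) with i<j and classify each by sign(x_j-x_i) * sign(y_j-y_i).
  (1,2):dx=+3,dy=+4->C; (1,3):dx=+1,dy=+6->C; (1,4):dx=+8,dy=+10->C; (1,5):dx=+4,dy=+2->C
  (1,6):dx=+11,dy=+14->C; (1,7):dx=+12,dy=+15->C; (1,8):dx=+7,dy=+7->C; (1,9):dx=+9,dy=+12->C
  (2,3):dx=-2,dy=+2->D; (2,4):dx=+5,dy=+6->C; (2,5):dx=+1,dy=-2->D; (2,6):dx=+8,dy=+10->C
  (2,7):dx=+9,dy=+11->C; (2,8):dx=+4,dy=+3->C; (2,9):dx=+6,dy=+8->C; (3,4):dx=+7,dy=+4->C
  (3,5):dx=+3,dy=-4->D; (3,6):dx=+10,dy=+8->C; (3,7):dx=+11,dy=+9->C; (3,8):dx=+6,dy=+1->C
  (3,9):dx=+8,dy=+6->C; (4,5):dx=-4,dy=-8->C; (4,6):dx=+3,dy=+4->C; (4,7):dx=+4,dy=+5->C
  (4,8):dx=-1,dy=-3->C; (4,9):dx=+1,dy=+2->C; (5,6):dx=+7,dy=+12->C; (5,7):dx=+8,dy=+13->C
  (5,8):dx=+3,dy=+5->C; (5,9):dx=+5,dy=+10->C; (6,7):dx=+1,dy=+1->C; (6,8):dx=-4,dy=-7->C
  (6,9):dx=-2,dy=-2->C; (7,8):dx=-5,dy=-8->C; (7,9):dx=-3,dy=-3->C; (8,9):dx=+2,dy=+5->C
Step 2: C = 33, D = 3, total pairs = 36.
Step 3: tau = (C - D)/(n(n-1)/2) = (33 - 3)/36 = 0.833333.
Step 4: Exact two-sided p-value (enumerate n! = 362880 permutations of y under H0): p = 0.000854.
Step 5: alpha = 0.05. reject H0.

tau_b = 0.8333 (C=33, D=3), p = 0.000854, reject H0.


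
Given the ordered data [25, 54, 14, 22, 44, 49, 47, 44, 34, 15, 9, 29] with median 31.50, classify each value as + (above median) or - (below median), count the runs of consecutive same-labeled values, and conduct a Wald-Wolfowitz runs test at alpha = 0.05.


Step 1: Compute median = 31.50; label A = above, B = below.
Labels in order: BABBAAAAABBB  (n_A = 6, n_B = 6)
Step 2: Count runs R = 5.
Step 3: Under H0 (random ordering), E[R] = 2*n_A*n_B/(n_A+n_B) + 1 = 2*6*6/12 + 1 = 7.0000.
        Var[R] = 2*n_A*n_B*(2*n_A*n_B - n_A - n_B) / ((n_A+n_B)^2 * (n_A+n_B-1)) = 4320/1584 = 2.7273.
        SD[R] = 1.6514.
Step 4: Continuity-corrected z = (R + 0.5 - E[R]) / SD[R] = (5 + 0.5 - 7.0000) / 1.6514 = -0.9083.
Step 5: Two-sided p-value via normal approximation = 2*(1 - Phi(|z|)) = 0.363722.
Step 6: alpha = 0.05. fail to reject H0.

R = 5, z = -0.9083, p = 0.363722, fail to reject H0.


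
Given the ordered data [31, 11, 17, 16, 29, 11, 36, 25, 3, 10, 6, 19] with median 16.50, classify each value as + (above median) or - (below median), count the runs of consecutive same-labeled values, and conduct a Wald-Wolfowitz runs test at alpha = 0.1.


Step 1: Compute median = 16.50; label A = above, B = below.
Labels in order: ABABABAABBBA  (n_A = 6, n_B = 6)
Step 2: Count runs R = 9.
Step 3: Under H0 (random ordering), E[R] = 2*n_A*n_B/(n_A+n_B) + 1 = 2*6*6/12 + 1 = 7.0000.
        Var[R] = 2*n_A*n_B*(2*n_A*n_B - n_A - n_B) / ((n_A+n_B)^2 * (n_A+n_B-1)) = 4320/1584 = 2.7273.
        SD[R] = 1.6514.
Step 4: Continuity-corrected z = (R - 0.5 - E[R]) / SD[R] = (9 - 0.5 - 7.0000) / 1.6514 = 0.9083.
Step 5: Two-sided p-value via normal approximation = 2*(1 - Phi(|z|)) = 0.363722.
Step 6: alpha = 0.1. fail to reject H0.

R = 9, z = 0.9083, p = 0.363722, fail to reject H0.


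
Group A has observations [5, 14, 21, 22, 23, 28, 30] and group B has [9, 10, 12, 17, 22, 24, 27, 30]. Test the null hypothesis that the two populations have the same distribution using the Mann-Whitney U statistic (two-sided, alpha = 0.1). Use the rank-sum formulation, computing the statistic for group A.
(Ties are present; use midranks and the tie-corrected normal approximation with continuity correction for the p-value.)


Step 1: Combine and sort all 15 observations; assign midranks.
sorted (value, group): (5,X), (9,Y), (10,Y), (12,Y), (14,X), (17,Y), (21,X), (22,X), (22,Y), (23,X), (24,Y), (27,Y), (28,X), (30,X), (30,Y)
ranks: 5->1, 9->2, 10->3, 12->4, 14->5, 17->6, 21->7, 22->8.5, 22->8.5, 23->10, 24->11, 27->12, 28->13, 30->14.5, 30->14.5
Step 2: Rank sum for X: R1 = 1 + 5 + 7 + 8.5 + 10 + 13 + 14.5 = 59.
Step 3: U_X = R1 - n1(n1+1)/2 = 59 - 7*8/2 = 59 - 28 = 31.
       U_Y = n1*n2 - U_X = 56 - 31 = 25.
Step 4: Ties are present, so use the tie-corrected normal approximation (with continuity correction) for the p-value.
Step 5: p-value = 0.771941; compare to alpha = 0.1. fail to reject H0.

U_X = 31, p = 0.771941, fail to reject H0 at alpha = 0.1.


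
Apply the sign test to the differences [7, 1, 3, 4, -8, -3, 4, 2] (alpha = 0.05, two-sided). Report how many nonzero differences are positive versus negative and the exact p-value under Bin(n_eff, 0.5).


Step 1: Discard zero differences. Original n = 8; n_eff = number of nonzero differences = 8.
Nonzero differences (with sign): +7, +1, +3, +4, -8, -3, +4, +2
Step 2: Count signs: positive = 6, negative = 2.
Step 3: Under H0: P(positive) = 0.5, so the number of positives S ~ Bin(8, 0.5).
Step 4: Two-sided exact p-value = sum of Bin(8,0.5) probabilities at or below the observed probability = 0.289062.
Step 5: alpha = 0.05. fail to reject H0.

n_eff = 8, pos = 6, neg = 2, p = 0.289062, fail to reject H0.


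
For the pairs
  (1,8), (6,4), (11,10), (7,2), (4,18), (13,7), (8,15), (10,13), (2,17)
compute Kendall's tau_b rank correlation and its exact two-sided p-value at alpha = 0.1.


Step 1: Enumerate the 36 unordered pairs (i,j) with i<j and classify each by sign(x_j-x_i) * sign(y_j-y_i).
  (1,2):dx=+5,dy=-4->D; (1,3):dx=+10,dy=+2->C; (1,4):dx=+6,dy=-6->D; (1,5):dx=+3,dy=+10->C
  (1,6):dx=+12,dy=-1->D; (1,7):dx=+7,dy=+7->C; (1,8):dx=+9,dy=+5->C; (1,9):dx=+1,dy=+9->C
  (2,3):dx=+5,dy=+6->C; (2,4):dx=+1,dy=-2->D; (2,5):dx=-2,dy=+14->D; (2,6):dx=+7,dy=+3->C
  (2,7):dx=+2,dy=+11->C; (2,8):dx=+4,dy=+9->C; (2,9):dx=-4,dy=+13->D; (3,4):dx=-4,dy=-8->C
  (3,5):dx=-7,dy=+8->D; (3,6):dx=+2,dy=-3->D; (3,7):dx=-3,dy=+5->D; (3,8):dx=-1,dy=+3->D
  (3,9):dx=-9,dy=+7->D; (4,5):dx=-3,dy=+16->D; (4,6):dx=+6,dy=+5->C; (4,7):dx=+1,dy=+13->C
  (4,8):dx=+3,dy=+11->C; (4,9):dx=-5,dy=+15->D; (5,6):dx=+9,dy=-11->D; (5,7):dx=+4,dy=-3->D
  (5,8):dx=+6,dy=-5->D; (5,9):dx=-2,dy=-1->C; (6,7):dx=-5,dy=+8->D; (6,8):dx=-3,dy=+6->D
  (6,9):dx=-11,dy=+10->D; (7,8):dx=+2,dy=-2->D; (7,9):dx=-6,dy=+2->D; (8,9):dx=-8,dy=+4->D
Step 2: C = 14, D = 22, total pairs = 36.
Step 3: tau = (C - D)/(n(n-1)/2) = (14 - 22)/36 = -0.222222.
Step 4: Exact two-sided p-value (enumerate n! = 362880 permutations of y under H0): p = 0.476709.
Step 5: alpha = 0.1. fail to reject H0.

tau_b = -0.2222 (C=14, D=22), p = 0.476709, fail to reject H0.


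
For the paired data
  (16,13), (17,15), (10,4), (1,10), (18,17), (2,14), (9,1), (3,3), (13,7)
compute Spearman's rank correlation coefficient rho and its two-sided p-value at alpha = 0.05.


Step 1: Rank x and y separately (midranks; no ties here).
rank(x): 16->7, 17->8, 10->5, 1->1, 18->9, 2->2, 9->4, 3->3, 13->6
rank(y): 13->6, 15->8, 4->3, 10->5, 17->9, 14->7, 1->1, 3->2, 7->4
Step 2: d_i = R_x(i) - R_y(i); compute d_i^2.
  (7-6)^2=1, (8-8)^2=0, (5-3)^2=4, (1-5)^2=16, (9-9)^2=0, (2-7)^2=25, (4-1)^2=9, (3-2)^2=1, (6-4)^2=4
sum(d^2) = 60.
Step 3: rho = 1 - 6*60 / (9*(9^2 - 1)) = 1 - 360/720 = 0.500000.
Step 4: Under H0, t = rho * sqrt((n-2)/(1-rho^2)) = 1.5275 ~ t(7).
Step 5: Two-sided p-value from the t-distribution with 7 df = 0.170471.
Step 6: alpha = 0.05. fail to reject H0.

rho = 0.5000, p = 0.170471, fail to reject H0 at alpha = 0.05.


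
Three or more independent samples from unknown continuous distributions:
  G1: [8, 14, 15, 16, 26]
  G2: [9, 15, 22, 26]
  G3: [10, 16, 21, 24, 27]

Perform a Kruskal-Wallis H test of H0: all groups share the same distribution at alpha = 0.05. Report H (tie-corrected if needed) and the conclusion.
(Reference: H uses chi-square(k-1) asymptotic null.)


Step 1: Combine all N = 14 observations and assign midranks.
sorted (value, group, rank): (8,G1,1), (9,G2,2), (10,G3,3), (14,G1,4), (15,G1,5.5), (15,G2,5.5), (16,G1,7.5), (16,G3,7.5), (21,G3,9), (22,G2,10), (24,G3,11), (26,G1,12.5), (26,G2,12.5), (27,G3,14)
Step 2: Sum ranks within each group.
R_1 = 30.5 (n_1 = 5)
R_2 = 30 (n_2 = 4)
R_3 = 44.5 (n_3 = 5)
Step 3: H = 12/(N(N+1)) * sum(R_i^2/n_i) - 3(N+1)
     = 12/(14*15) * (30.5^2/5 + 30^2/4 + 44.5^2/5) - 3*15
     = 0.057143 * 807.1 - 45
     = 1.120000.
Step 4: Ties present; correction factor C = 1 - 18/(14^3 - 14) = 0.993407. Corrected H = 1.120000 / 0.993407 = 1.127434.
Step 5: Under H0, H ~ chi^2(2); p-value = 0.569090.
Step 6: alpha = 0.05. fail to reject H0.

H = 1.1274, df = 2, p = 0.569090, fail to reject H0.


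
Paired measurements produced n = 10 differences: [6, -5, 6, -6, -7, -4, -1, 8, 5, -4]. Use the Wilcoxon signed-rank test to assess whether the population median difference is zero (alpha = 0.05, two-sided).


Step 1: Drop any zero differences (none here) and take |d_i|.
|d| = [6, 5, 6, 6, 7, 4, 1, 8, 5, 4]
Step 2: Midrank |d_i| (ties get averaged ranks).
ranks: |6|->7, |5|->4.5, |6|->7, |6|->7, |7|->9, |4|->2.5, |1|->1, |8|->10, |5|->4.5, |4|->2.5
Step 3: Attach original signs; sum ranks with positive sign and with negative sign.
W+ = 7 + 7 + 10 + 4.5 = 28.5
W- = 4.5 + 7 + 9 + 2.5 + 1 + 2.5 = 26.5
(Check: W+ + W- = 55 should equal n(n+1)/2 = 55.)
Step 4: Test statistic W = min(W+, W-) = 26.5.
Step 5: Ties in |d|, so use the tie-corrected normal approximation.
        E[W] = n(n+1)/4 = 10*11/4 = 27.5.
        Tie groups: |d|=4 (t=2), |d|=5 (t=2), |d|=6 (t=3); sum(t^3 - t) = 36.
        Var[W] = n(n+1)(2n+1)/24 - sum(t^3-t)/48 = 2310/24 - 36/48 = 95.5.
        z = (W - E[W]) / sqrt(Var[W]) = (26.5 - 27.5) / 9.7724 = -0.1023.
        Two-sided p = 2*Phi(z) = 0.918496.
Step 6: alpha = 0.05. fail to reject H0.

W+ = 28.5, W- = 26.5, W = min = 26.5, p = 0.918496, fail to reject H0.


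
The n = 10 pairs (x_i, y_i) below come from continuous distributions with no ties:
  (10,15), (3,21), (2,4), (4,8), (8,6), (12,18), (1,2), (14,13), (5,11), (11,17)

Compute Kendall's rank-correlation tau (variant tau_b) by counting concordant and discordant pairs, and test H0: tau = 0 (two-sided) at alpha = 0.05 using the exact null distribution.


Step 1: Enumerate the 45 unordered pairs (i,j) with i<j and classify each by sign(x_j-x_i) * sign(y_j-y_i).
  (1,2):dx=-7,dy=+6->D; (1,3):dx=-8,dy=-11->C; (1,4):dx=-6,dy=-7->C; (1,5):dx=-2,dy=-9->C
  (1,6):dx=+2,dy=+3->C; (1,7):dx=-9,dy=-13->C; (1,8):dx=+4,dy=-2->D; (1,9):dx=-5,dy=-4->C
  (1,10):dx=+1,dy=+2->C; (2,3):dx=-1,dy=-17->C; (2,4):dx=+1,dy=-13->D; (2,5):dx=+5,dy=-15->D
  (2,6):dx=+9,dy=-3->D; (2,7):dx=-2,dy=-19->C; (2,8):dx=+11,dy=-8->D; (2,9):dx=+2,dy=-10->D
  (2,10):dx=+8,dy=-4->D; (3,4):dx=+2,dy=+4->C; (3,5):dx=+6,dy=+2->C; (3,6):dx=+10,dy=+14->C
  (3,7):dx=-1,dy=-2->C; (3,8):dx=+12,dy=+9->C; (3,9):dx=+3,dy=+7->C; (3,10):dx=+9,dy=+13->C
  (4,5):dx=+4,dy=-2->D; (4,6):dx=+8,dy=+10->C; (4,7):dx=-3,dy=-6->C; (4,8):dx=+10,dy=+5->C
  (4,9):dx=+1,dy=+3->C; (4,10):dx=+7,dy=+9->C; (5,6):dx=+4,dy=+12->C; (5,7):dx=-7,dy=-4->C
  (5,8):dx=+6,dy=+7->C; (5,9):dx=-3,dy=+5->D; (5,10):dx=+3,dy=+11->C; (6,7):dx=-11,dy=-16->C
  (6,8):dx=+2,dy=-5->D; (6,9):dx=-7,dy=-7->C; (6,10):dx=-1,dy=-1->C; (7,8):dx=+13,dy=+11->C
  (7,9):dx=+4,dy=+9->C; (7,10):dx=+10,dy=+15->C; (8,9):dx=-9,dy=-2->C; (8,10):dx=-3,dy=+4->D
  (9,10):dx=+6,dy=+6->C
Step 2: C = 33, D = 12, total pairs = 45.
Step 3: tau = (C - D)/(n(n-1)/2) = (33 - 12)/45 = 0.466667.
Step 4: Exact two-sided p-value (enumerate n! = 3628800 permutations of y under H0): p = 0.072550.
Step 5: alpha = 0.05. fail to reject H0.

tau_b = 0.4667 (C=33, D=12), p = 0.072550, fail to reject H0.


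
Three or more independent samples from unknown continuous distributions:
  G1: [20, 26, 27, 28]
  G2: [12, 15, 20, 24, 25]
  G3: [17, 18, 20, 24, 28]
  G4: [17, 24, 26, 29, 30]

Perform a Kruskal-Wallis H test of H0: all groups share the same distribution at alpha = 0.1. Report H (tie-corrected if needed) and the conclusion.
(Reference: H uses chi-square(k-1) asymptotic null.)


Step 1: Combine all N = 19 observations and assign midranks.
sorted (value, group, rank): (12,G2,1), (15,G2,2), (17,G3,3.5), (17,G4,3.5), (18,G3,5), (20,G1,7), (20,G2,7), (20,G3,7), (24,G2,10), (24,G3,10), (24,G4,10), (25,G2,12), (26,G1,13.5), (26,G4,13.5), (27,G1,15), (28,G1,16.5), (28,G3,16.5), (29,G4,18), (30,G4,19)
Step 2: Sum ranks within each group.
R_1 = 52 (n_1 = 4)
R_2 = 32 (n_2 = 5)
R_3 = 42 (n_3 = 5)
R_4 = 64 (n_4 = 5)
Step 3: H = 12/(N(N+1)) * sum(R_i^2/n_i) - 3(N+1)
     = 12/(19*20) * (52^2/4 + 32^2/5 + 42^2/5 + 64^2/5) - 3*20
     = 0.031579 * 2052.8 - 60
     = 4.825263.
Step 4: Ties present; correction factor C = 1 - 66/(19^3 - 19) = 0.990351. Corrected H = 4.825263 / 0.990351 = 4.872276.
Step 5: Under H0, H ~ chi^2(3); p-value = 0.181392.
Step 6: alpha = 0.1. fail to reject H0.

H = 4.8723, df = 3, p = 0.181392, fail to reject H0.


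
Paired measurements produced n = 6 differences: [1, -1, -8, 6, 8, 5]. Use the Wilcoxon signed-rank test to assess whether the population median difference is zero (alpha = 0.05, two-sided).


Step 1: Drop any zero differences (none here) and take |d_i|.
|d| = [1, 1, 8, 6, 8, 5]
Step 2: Midrank |d_i| (ties get averaged ranks).
ranks: |1|->1.5, |1|->1.5, |8|->5.5, |6|->4, |8|->5.5, |5|->3
Step 3: Attach original signs; sum ranks with positive sign and with negative sign.
W+ = 1.5 + 4 + 5.5 + 3 = 14
W- = 1.5 + 5.5 = 7
(Check: W+ + W- = 21 should equal n(n+1)/2 = 21.)
Step 4: Test statistic W = min(W+, W-) = 7.
Step 5: Ties in |d|, so use the tie-corrected normal approximation.
        E[W] = n(n+1)/4 = 6*7/4 = 10.5.
        Tie groups: |d|=1 (t=2), |d|=8 (t=2); sum(t^3 - t) = 12.
        Var[W] = n(n+1)(2n+1)/24 - sum(t^3-t)/48 = 546/24 - 12/48 = 22.5.
        z = (W - E[W]) / sqrt(Var[W]) = (7 - 10.5) / 4.7434 = -0.7379.
        Two-sided p = 2*Phi(z) = 0.460597.
Step 6: alpha = 0.05. fail to reject H0.

W+ = 14, W- = 7, W = min = 7, p = 0.460597, fail to reject H0.


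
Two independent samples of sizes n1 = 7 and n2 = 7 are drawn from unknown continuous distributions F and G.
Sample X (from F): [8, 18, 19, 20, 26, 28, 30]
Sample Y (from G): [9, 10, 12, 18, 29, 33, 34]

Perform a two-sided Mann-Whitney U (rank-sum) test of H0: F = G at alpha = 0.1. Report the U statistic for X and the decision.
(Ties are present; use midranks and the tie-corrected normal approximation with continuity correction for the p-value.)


Step 1: Combine and sort all 14 observations; assign midranks.
sorted (value, group): (8,X), (9,Y), (10,Y), (12,Y), (18,X), (18,Y), (19,X), (20,X), (26,X), (28,X), (29,Y), (30,X), (33,Y), (34,Y)
ranks: 8->1, 9->2, 10->3, 12->4, 18->5.5, 18->5.5, 19->7, 20->8, 26->9, 28->10, 29->11, 30->12, 33->13, 34->14
Step 2: Rank sum for X: R1 = 1 + 5.5 + 7 + 8 + 9 + 10 + 12 = 52.5.
Step 3: U_X = R1 - n1(n1+1)/2 = 52.5 - 7*8/2 = 52.5 - 28 = 24.5.
       U_Y = n1*n2 - U_X = 49 - 24.5 = 24.5.
Step 4: Ties are present, so use the tie-corrected normal approximation (with continuity correction) for the p-value.
Step 5: p-value = 1.000000; compare to alpha = 0.1. fail to reject H0.

U_X = 24.5, p = 1.000000, fail to reject H0 at alpha = 0.1.


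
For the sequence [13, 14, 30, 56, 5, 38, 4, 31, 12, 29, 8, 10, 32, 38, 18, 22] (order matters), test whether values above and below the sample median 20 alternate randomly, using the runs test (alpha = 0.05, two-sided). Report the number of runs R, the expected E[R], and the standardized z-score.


Step 1: Compute median = 20; label A = above, B = below.
Labels in order: BBAABABABABBAABA  (n_A = 8, n_B = 8)
Step 2: Count runs R = 12.
Step 3: Under H0 (random ordering), E[R] = 2*n_A*n_B/(n_A+n_B) + 1 = 2*8*8/16 + 1 = 9.0000.
        Var[R] = 2*n_A*n_B*(2*n_A*n_B - n_A - n_B) / ((n_A+n_B)^2 * (n_A+n_B-1)) = 14336/3840 = 3.7333.
        SD[R] = 1.9322.
Step 4: Continuity-corrected z = (R - 0.5 - E[R]) / SD[R] = (12 - 0.5 - 9.0000) / 1.9322 = 1.2939.
Step 5: Two-sided p-value via normal approximation = 2*(1 - Phi(|z|)) = 0.195709.
Step 6: alpha = 0.05. fail to reject H0.

R = 12, z = 1.2939, p = 0.195709, fail to reject H0.


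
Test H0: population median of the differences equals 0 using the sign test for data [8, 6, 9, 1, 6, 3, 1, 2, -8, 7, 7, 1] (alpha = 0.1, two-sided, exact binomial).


Step 1: Discard zero differences. Original n = 12; n_eff = number of nonzero differences = 12.
Nonzero differences (with sign): +8, +6, +9, +1, +6, +3, +1, +2, -8, +7, +7, +1
Step 2: Count signs: positive = 11, negative = 1.
Step 3: Under H0: P(positive) = 0.5, so the number of positives S ~ Bin(12, 0.5).
Step 4: Two-sided exact p-value = sum of Bin(12,0.5) probabilities at or below the observed probability = 0.006348.
Step 5: alpha = 0.1. reject H0.

n_eff = 12, pos = 11, neg = 1, p = 0.006348, reject H0.


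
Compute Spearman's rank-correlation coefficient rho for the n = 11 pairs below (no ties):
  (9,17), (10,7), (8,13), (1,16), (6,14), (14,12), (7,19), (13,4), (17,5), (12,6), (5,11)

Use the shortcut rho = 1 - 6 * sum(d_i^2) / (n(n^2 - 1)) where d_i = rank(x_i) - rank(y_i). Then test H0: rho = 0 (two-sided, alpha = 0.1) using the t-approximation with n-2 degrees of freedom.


Step 1: Rank x and y separately (midranks; no ties here).
rank(x): 9->6, 10->7, 8->5, 1->1, 6->3, 14->10, 7->4, 13->9, 17->11, 12->8, 5->2
rank(y): 17->10, 7->4, 13->7, 16->9, 14->8, 12->6, 19->11, 4->1, 5->2, 6->3, 11->5
Step 2: d_i = R_x(i) - R_y(i); compute d_i^2.
  (6-10)^2=16, (7-4)^2=9, (5-7)^2=4, (1-9)^2=64, (3-8)^2=25, (10-6)^2=16, (4-11)^2=49, (9-1)^2=64, (11-2)^2=81, (8-3)^2=25, (2-5)^2=9
sum(d^2) = 362.
Step 3: rho = 1 - 6*362 / (11*(11^2 - 1)) = 1 - 2172/1320 = -0.645455.
Step 4: Under H0, t = rho * sqrt((n-2)/(1-rho^2)) = -2.5352 ~ t(9).
Step 5: Two-sided p-value from the t-distribution with 9 df = 0.031963.
Step 6: alpha = 0.1. reject H0.

rho = -0.6455, p = 0.031963, reject H0 at alpha = 0.1.


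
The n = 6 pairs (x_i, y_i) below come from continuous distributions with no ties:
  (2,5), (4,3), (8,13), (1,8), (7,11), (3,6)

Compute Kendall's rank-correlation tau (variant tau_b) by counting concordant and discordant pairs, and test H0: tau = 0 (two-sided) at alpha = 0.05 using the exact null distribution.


Step 1: Enumerate the 15 unordered pairs (i,j) with i<j and classify each by sign(x_j-x_i) * sign(y_j-y_i).
  (1,2):dx=+2,dy=-2->D; (1,3):dx=+6,dy=+8->C; (1,4):dx=-1,dy=+3->D; (1,5):dx=+5,dy=+6->C
  (1,6):dx=+1,dy=+1->C; (2,3):dx=+4,dy=+10->C; (2,4):dx=-3,dy=+5->D; (2,5):dx=+3,dy=+8->C
  (2,6):dx=-1,dy=+3->D; (3,4):dx=-7,dy=-5->C; (3,5):dx=-1,dy=-2->C; (3,6):dx=-5,dy=-7->C
  (4,5):dx=+6,dy=+3->C; (4,6):dx=+2,dy=-2->D; (5,6):dx=-4,dy=-5->C
Step 2: C = 10, D = 5, total pairs = 15.
Step 3: tau = (C - D)/(n(n-1)/2) = (10 - 5)/15 = 0.333333.
Step 4: Exact two-sided p-value (enumerate n! = 720 permutations of y under H0): p = 0.469444.
Step 5: alpha = 0.05. fail to reject H0.

tau_b = 0.3333 (C=10, D=5), p = 0.469444, fail to reject H0.


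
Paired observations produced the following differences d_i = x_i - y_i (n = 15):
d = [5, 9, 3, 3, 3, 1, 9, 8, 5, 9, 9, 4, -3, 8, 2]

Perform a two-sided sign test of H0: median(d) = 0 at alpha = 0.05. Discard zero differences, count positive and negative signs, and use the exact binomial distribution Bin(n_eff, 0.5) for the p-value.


Step 1: Discard zero differences. Original n = 15; n_eff = number of nonzero differences = 15.
Nonzero differences (with sign): +5, +9, +3, +3, +3, +1, +9, +8, +5, +9, +9, +4, -3, +8, +2
Step 2: Count signs: positive = 14, negative = 1.
Step 3: Under H0: P(positive) = 0.5, so the number of positives S ~ Bin(15, 0.5).
Step 4: Two-sided exact p-value = sum of Bin(15,0.5) probabilities at or below the observed probability = 0.000977.
Step 5: alpha = 0.05. reject H0.

n_eff = 15, pos = 14, neg = 1, p = 0.000977, reject H0.


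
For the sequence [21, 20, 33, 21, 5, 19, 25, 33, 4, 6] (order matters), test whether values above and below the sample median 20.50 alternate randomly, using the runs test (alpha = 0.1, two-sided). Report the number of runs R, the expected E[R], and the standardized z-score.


Step 1: Compute median = 20.50; label A = above, B = below.
Labels in order: ABAABBAABB  (n_A = 5, n_B = 5)
Step 2: Count runs R = 6.
Step 3: Under H0 (random ordering), E[R] = 2*n_A*n_B/(n_A+n_B) + 1 = 2*5*5/10 + 1 = 6.0000.
        Var[R] = 2*n_A*n_B*(2*n_A*n_B - n_A - n_B) / ((n_A+n_B)^2 * (n_A+n_B-1)) = 2000/900 = 2.2222.
        SD[R] = 1.4907.
Step 4: R = E[R], so z = 0 with no continuity correction.
Step 5: Two-sided p-value via normal approximation = 2*(1 - Phi(|z|)) = 1.000000.
Step 6: alpha = 0.1. fail to reject H0.

R = 6, z = 0.0000, p = 1.000000, fail to reject H0.


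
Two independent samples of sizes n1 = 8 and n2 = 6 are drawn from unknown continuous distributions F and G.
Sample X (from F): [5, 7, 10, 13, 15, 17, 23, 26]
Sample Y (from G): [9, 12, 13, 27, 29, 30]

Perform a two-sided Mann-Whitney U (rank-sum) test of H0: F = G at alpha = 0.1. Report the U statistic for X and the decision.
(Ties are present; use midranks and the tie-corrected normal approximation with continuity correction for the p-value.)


Step 1: Combine and sort all 14 observations; assign midranks.
sorted (value, group): (5,X), (7,X), (9,Y), (10,X), (12,Y), (13,X), (13,Y), (15,X), (17,X), (23,X), (26,X), (27,Y), (29,Y), (30,Y)
ranks: 5->1, 7->2, 9->3, 10->4, 12->5, 13->6.5, 13->6.5, 15->8, 17->9, 23->10, 26->11, 27->12, 29->13, 30->14
Step 2: Rank sum for X: R1 = 1 + 2 + 4 + 6.5 + 8 + 9 + 10 + 11 = 51.5.
Step 3: U_X = R1 - n1(n1+1)/2 = 51.5 - 8*9/2 = 51.5 - 36 = 15.5.
       U_Y = n1*n2 - U_X = 48 - 15.5 = 32.5.
Step 4: Ties are present, so use the tie-corrected normal approximation (with continuity correction) for the p-value.
Step 5: p-value = 0.301168; compare to alpha = 0.1. fail to reject H0.

U_X = 15.5, p = 0.301168, fail to reject H0 at alpha = 0.1.


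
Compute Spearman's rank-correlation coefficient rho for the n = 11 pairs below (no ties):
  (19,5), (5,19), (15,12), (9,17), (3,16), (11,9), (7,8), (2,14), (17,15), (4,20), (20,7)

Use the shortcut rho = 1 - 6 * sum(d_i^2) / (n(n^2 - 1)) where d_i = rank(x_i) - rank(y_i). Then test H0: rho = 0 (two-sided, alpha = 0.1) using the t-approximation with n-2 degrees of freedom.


Step 1: Rank x and y separately (midranks; no ties here).
rank(x): 19->10, 5->4, 15->8, 9->6, 3->2, 11->7, 7->5, 2->1, 17->9, 4->3, 20->11
rank(y): 5->1, 19->10, 12->5, 17->9, 16->8, 9->4, 8->3, 14->6, 15->7, 20->11, 7->2
Step 2: d_i = R_x(i) - R_y(i); compute d_i^2.
  (10-1)^2=81, (4-10)^2=36, (8-5)^2=9, (6-9)^2=9, (2-8)^2=36, (7-4)^2=9, (5-3)^2=4, (1-6)^2=25, (9-7)^2=4, (3-11)^2=64, (11-2)^2=81
sum(d^2) = 358.
Step 3: rho = 1 - 6*358 / (11*(11^2 - 1)) = 1 - 2148/1320 = -0.627273.
Step 4: Under H0, t = rho * sqrt((n-2)/(1-rho^2)) = -2.4163 ~ t(9).
Step 5: Two-sided p-value from the t-distribution with 9 df = 0.038845.
Step 6: alpha = 0.1. reject H0.

rho = -0.6273, p = 0.038845, reject H0 at alpha = 0.1.


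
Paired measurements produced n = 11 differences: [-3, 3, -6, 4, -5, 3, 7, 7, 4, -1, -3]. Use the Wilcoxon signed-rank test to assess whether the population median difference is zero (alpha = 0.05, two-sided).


Step 1: Drop any zero differences (none here) and take |d_i|.
|d| = [3, 3, 6, 4, 5, 3, 7, 7, 4, 1, 3]
Step 2: Midrank |d_i| (ties get averaged ranks).
ranks: |3|->3.5, |3|->3.5, |6|->9, |4|->6.5, |5|->8, |3|->3.5, |7|->10.5, |7|->10.5, |4|->6.5, |1|->1, |3|->3.5
Step 3: Attach original signs; sum ranks with positive sign and with negative sign.
W+ = 3.5 + 6.5 + 3.5 + 10.5 + 10.5 + 6.5 = 41
W- = 3.5 + 9 + 8 + 1 + 3.5 = 25
(Check: W+ + W- = 66 should equal n(n+1)/2 = 66.)
Step 4: Test statistic W = min(W+, W-) = 25.
Step 5: Ties in |d|, so use the tie-corrected normal approximation.
        E[W] = n(n+1)/4 = 11*12/4 = 33.
        Tie groups: |d|=3 (t=4), |d|=4 (t=2), |d|=7 (t=2); sum(t^3 - t) = 72.
        Var[W] = n(n+1)(2n+1)/24 - sum(t^3-t)/48 = 3036/24 - 72/48 = 125.
        z = (W - E[W]) / sqrt(Var[W]) = (25 - 33) / 11.1803 = -0.7155.
        Two-sided p = 2*Phi(z) = 0.474274.
Step 6: alpha = 0.05. fail to reject H0.

W+ = 41, W- = 25, W = min = 25, p = 0.474274, fail to reject H0.


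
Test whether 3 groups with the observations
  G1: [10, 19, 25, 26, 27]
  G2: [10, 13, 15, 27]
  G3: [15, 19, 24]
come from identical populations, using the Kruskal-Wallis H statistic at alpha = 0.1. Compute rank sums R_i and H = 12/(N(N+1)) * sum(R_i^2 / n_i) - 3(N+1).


Step 1: Combine all N = 12 observations and assign midranks.
sorted (value, group, rank): (10,G1,1.5), (10,G2,1.5), (13,G2,3), (15,G2,4.5), (15,G3,4.5), (19,G1,6.5), (19,G3,6.5), (24,G3,8), (25,G1,9), (26,G1,10), (27,G1,11.5), (27,G2,11.5)
Step 2: Sum ranks within each group.
R_1 = 38.5 (n_1 = 5)
R_2 = 20.5 (n_2 = 4)
R_3 = 19 (n_3 = 3)
Step 3: H = 12/(N(N+1)) * sum(R_i^2/n_i) - 3(N+1)
     = 12/(12*13) * (38.5^2/5 + 20.5^2/4 + 19^2/3) - 3*13
     = 0.076923 * 521.846 - 39
     = 1.141987.
Step 4: Ties present; correction factor C = 1 - 24/(12^3 - 12) = 0.986014. Corrected H = 1.141987 / 0.986014 = 1.158186.
Step 5: Under H0, H ~ chi^2(2); p-value = 0.560407.
Step 6: alpha = 0.1. fail to reject H0.

H = 1.1582, df = 2, p = 0.560407, fail to reject H0.


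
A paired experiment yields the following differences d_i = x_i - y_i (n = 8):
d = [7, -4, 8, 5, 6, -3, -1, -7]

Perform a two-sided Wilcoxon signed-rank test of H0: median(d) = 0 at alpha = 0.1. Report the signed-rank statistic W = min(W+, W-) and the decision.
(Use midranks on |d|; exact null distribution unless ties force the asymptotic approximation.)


Step 1: Drop any zero differences (none here) and take |d_i|.
|d| = [7, 4, 8, 5, 6, 3, 1, 7]
Step 2: Midrank |d_i| (ties get averaged ranks).
ranks: |7|->6.5, |4|->3, |8|->8, |5|->4, |6|->5, |3|->2, |1|->1, |7|->6.5
Step 3: Attach original signs; sum ranks with positive sign and with negative sign.
W+ = 6.5 + 8 + 4 + 5 = 23.5
W- = 3 + 2 + 1 + 6.5 = 12.5
(Check: W+ + W- = 36 should equal n(n+1)/2 = 36.)
Step 4: Test statistic W = min(W+, W-) = 12.5.
Step 5: Ties in |d|, so use the tie-corrected normal approximation.
        E[W] = n(n+1)/4 = 8*9/4 = 18.
        Tie groups: |d|=7 (t=2); sum(t^3 - t) = 6.
        Var[W] = n(n+1)(2n+1)/24 - sum(t^3-t)/48 = 1224/24 - 6/48 = 50.875.
        z = (W - E[W]) / sqrt(Var[W]) = (12.5 - 18) / 7.1327 = -0.7711.
        Two-sided p = 2*Phi(z) = 0.440648.
Step 6: alpha = 0.1. fail to reject H0.

W+ = 23.5, W- = 12.5, W = min = 12.5, p = 0.440648, fail to reject H0.


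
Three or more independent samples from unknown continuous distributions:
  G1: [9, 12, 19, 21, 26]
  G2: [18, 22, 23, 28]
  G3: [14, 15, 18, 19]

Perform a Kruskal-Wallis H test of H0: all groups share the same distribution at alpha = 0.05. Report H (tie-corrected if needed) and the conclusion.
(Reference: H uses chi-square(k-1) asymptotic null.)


Step 1: Combine all N = 13 observations and assign midranks.
sorted (value, group, rank): (9,G1,1), (12,G1,2), (14,G3,3), (15,G3,4), (18,G2,5.5), (18,G3,5.5), (19,G1,7.5), (19,G3,7.5), (21,G1,9), (22,G2,10), (23,G2,11), (26,G1,12), (28,G2,13)
Step 2: Sum ranks within each group.
R_1 = 31.5 (n_1 = 5)
R_2 = 39.5 (n_2 = 4)
R_3 = 20 (n_3 = 4)
Step 3: H = 12/(N(N+1)) * sum(R_i^2/n_i) - 3(N+1)
     = 12/(13*14) * (31.5^2/5 + 39.5^2/4 + 20^2/4) - 3*14
     = 0.065934 * 688.513 - 42
     = 3.396429.
Step 4: Ties present; correction factor C = 1 - 12/(13^3 - 13) = 0.994505. Corrected H = 3.396429 / 0.994505 = 3.415193.
Step 5: Under H0, H ~ chi^2(2); p-value = 0.181301.
Step 6: alpha = 0.05. fail to reject H0.

H = 3.4152, df = 2, p = 0.181301, fail to reject H0.


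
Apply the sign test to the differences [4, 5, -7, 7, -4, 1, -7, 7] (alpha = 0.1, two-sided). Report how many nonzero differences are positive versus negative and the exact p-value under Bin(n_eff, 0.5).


Step 1: Discard zero differences. Original n = 8; n_eff = number of nonzero differences = 8.
Nonzero differences (with sign): +4, +5, -7, +7, -4, +1, -7, +7
Step 2: Count signs: positive = 5, negative = 3.
Step 3: Under H0: P(positive) = 0.5, so the number of positives S ~ Bin(8, 0.5).
Step 4: Two-sided exact p-value = sum of Bin(8,0.5) probabilities at or below the observed probability = 0.726562.
Step 5: alpha = 0.1. fail to reject H0.

n_eff = 8, pos = 5, neg = 3, p = 0.726562, fail to reject H0.


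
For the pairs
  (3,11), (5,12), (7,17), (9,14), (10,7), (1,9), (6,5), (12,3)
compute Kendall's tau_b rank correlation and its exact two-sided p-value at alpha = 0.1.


Step 1: Enumerate the 28 unordered pairs (i,j) with i<j and classify each by sign(x_j-x_i) * sign(y_j-y_i).
  (1,2):dx=+2,dy=+1->C; (1,3):dx=+4,dy=+6->C; (1,4):dx=+6,dy=+3->C; (1,5):dx=+7,dy=-4->D
  (1,6):dx=-2,dy=-2->C; (1,7):dx=+3,dy=-6->D; (1,8):dx=+9,dy=-8->D; (2,3):dx=+2,dy=+5->C
  (2,4):dx=+4,dy=+2->C; (2,5):dx=+5,dy=-5->D; (2,6):dx=-4,dy=-3->C; (2,7):dx=+1,dy=-7->D
  (2,8):dx=+7,dy=-9->D; (3,4):dx=+2,dy=-3->D; (3,5):dx=+3,dy=-10->D; (3,6):dx=-6,dy=-8->C
  (3,7):dx=-1,dy=-12->C; (3,8):dx=+5,dy=-14->D; (4,5):dx=+1,dy=-7->D; (4,6):dx=-8,dy=-5->C
  (4,7):dx=-3,dy=-9->C; (4,8):dx=+3,dy=-11->D; (5,6):dx=-9,dy=+2->D; (5,7):dx=-4,dy=-2->C
  (5,8):dx=+2,dy=-4->D; (6,7):dx=+5,dy=-4->D; (6,8):dx=+11,dy=-6->D; (7,8):dx=+6,dy=-2->D
Step 2: C = 12, D = 16, total pairs = 28.
Step 3: tau = (C - D)/(n(n-1)/2) = (12 - 16)/28 = -0.142857.
Step 4: Exact two-sided p-value (enumerate n! = 40320 permutations of y under H0): p = 0.719544.
Step 5: alpha = 0.1. fail to reject H0.

tau_b = -0.1429 (C=12, D=16), p = 0.719544, fail to reject H0.


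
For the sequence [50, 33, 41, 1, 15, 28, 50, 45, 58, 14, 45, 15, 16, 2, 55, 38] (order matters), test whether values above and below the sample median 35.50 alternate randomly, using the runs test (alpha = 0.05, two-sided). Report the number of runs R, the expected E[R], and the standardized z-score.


Step 1: Compute median = 35.50; label A = above, B = below.
Labels in order: ABABBBAAABABBBAA  (n_A = 8, n_B = 8)
Step 2: Count runs R = 9.
Step 3: Under H0 (random ordering), E[R] = 2*n_A*n_B/(n_A+n_B) + 1 = 2*8*8/16 + 1 = 9.0000.
        Var[R] = 2*n_A*n_B*(2*n_A*n_B - n_A - n_B) / ((n_A+n_B)^2 * (n_A+n_B-1)) = 14336/3840 = 3.7333.
        SD[R] = 1.9322.
Step 4: R = E[R], so z = 0 with no continuity correction.
Step 5: Two-sided p-value via normal approximation = 2*(1 - Phi(|z|)) = 1.000000.
Step 6: alpha = 0.05. fail to reject H0.

R = 9, z = 0.0000, p = 1.000000, fail to reject H0.
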